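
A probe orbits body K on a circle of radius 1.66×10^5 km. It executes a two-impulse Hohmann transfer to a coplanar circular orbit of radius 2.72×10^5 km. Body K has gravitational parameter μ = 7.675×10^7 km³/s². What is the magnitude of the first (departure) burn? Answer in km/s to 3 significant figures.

Δv₁ = 2.46 km/s

Semi-major axis of the transfer orbit: a_t = (1.660×10^5 + 2.720×10^5)/2 = 2.190×10^5 km.
On the circular orbit at r = 1.660×10^5 km, v_c = √(μ/r) = 21.502 km/s.
Vis-viva on the transfer ellipse at r = 1.660×10^5 km gives v_t = √[μ(2/r − 1/a_t)] = 23.963 km/s.
Δv₁ = |v_t − v_c| = |23.963 − 21.502| = 2.461 km/s.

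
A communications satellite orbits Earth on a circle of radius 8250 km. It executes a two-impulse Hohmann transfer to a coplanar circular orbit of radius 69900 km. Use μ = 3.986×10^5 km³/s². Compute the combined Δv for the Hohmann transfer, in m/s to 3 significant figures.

Semi-major axis of the transfer orbit: a_t = (8250 + 69900)/2 = 39075 km.
At r₁ the circular-orbit speed is v₁ = √(μ/r₁) = 6.951 km/s.
Transfer-orbit speed at r₁ (vis-viva): v_p = √[μ(2/r₁ − 1/a_t)] = 9.297 km/s.
First burn Δv₁ = |v_p − v₁| = 2.346 km/s.
At r₂, v₂ = √(μ/r₂) = 2.388 km/s.
Transfer-orbit speed at r₂: v_a = √[μ(2/r₂ − 1/a_t)] = 1.097 km/s.
Second burn Δv₂ = |v₂ − v_a| = 1.291 km/s.
Total Δv = Δv₁ + Δv₂ = 3.637 km/s.

Δv = 3640 m/s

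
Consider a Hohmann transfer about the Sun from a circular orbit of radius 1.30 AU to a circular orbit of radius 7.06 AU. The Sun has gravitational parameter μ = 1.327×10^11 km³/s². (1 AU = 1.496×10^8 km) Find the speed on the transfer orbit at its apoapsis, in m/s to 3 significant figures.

v = 6250 m/s

In km: r₁ = 1.30 × 1.496×10^8 = 1.9448×10^8 km; r₂ = 7.06 × 1.496×10^8 = 1.056176×10^9 km.
Transfer-ellipse semi-major axis a_t = (r₁ + r₂)/2 = (1.9448×10^8 + 1.056176×10^9)/2 = 6.25328×10^8 km.
At apoapsis, r = 1.056176×10^9 km.
Vis-viva: v = √[μ(2/r − 1/a_t)] = √[1.327×10^11 × (2/1.056176×10^9 − 1/6.25328×10^8)] = 6.251 km/s.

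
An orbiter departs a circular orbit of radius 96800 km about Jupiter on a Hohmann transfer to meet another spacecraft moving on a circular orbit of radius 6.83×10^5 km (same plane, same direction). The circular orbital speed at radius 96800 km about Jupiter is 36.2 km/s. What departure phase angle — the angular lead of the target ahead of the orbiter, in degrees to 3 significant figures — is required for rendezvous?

φ = 102°

From the circular-orbit relation v² = μ/r at r = 96800 km: μ = v²r = (36.2)² × 96800 = 1.26851×10^8 km³/s².
The Hohmann ellipse has a_t = (r₁ + r₂)/2 = 3.899×10^5 km.
The half-period of the transfer ellipse is t = π√(a_t³/μ) = 67910 s.
Target angular speed ω₂ = √(μ/r₂³) = 1.995×10^-5 rad/s.
Angle swept by the target during transfer: ω₂·t = 1.355 rad = 77.64°.
The orbiter traverses 180° on the transfer ellipse, so the target must lead by 180° − 77.64° = 102°.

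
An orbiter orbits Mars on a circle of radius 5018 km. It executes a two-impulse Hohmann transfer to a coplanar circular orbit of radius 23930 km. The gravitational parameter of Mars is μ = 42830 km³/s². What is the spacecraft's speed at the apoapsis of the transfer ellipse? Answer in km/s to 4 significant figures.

v = 0.7877 km/s

Transfer-ellipse semi-major axis a_t = (r₁ + r₂)/2 = (5018 + 23930)/2 = 14474 km.
The apoapsis of the transfer ellipse is at r = 23930 km.
From the vis-viva equation, v = √[μ(2/r − 1/a_t)] = 0.7877 km/s.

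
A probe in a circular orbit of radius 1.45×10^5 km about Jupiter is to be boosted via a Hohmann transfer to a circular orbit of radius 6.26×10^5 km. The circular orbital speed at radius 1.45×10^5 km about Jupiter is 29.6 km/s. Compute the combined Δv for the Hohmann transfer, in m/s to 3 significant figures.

Δv = 13600 m/s

From the circular-orbit relation v² = μ/r at r = 1.45×10^5 km: μ = v²r = (29.6)² × 1.45×10^5 = 1.27043×10^8 km³/s².
Semi-major axis of the transfer orbit: a_t = (1.450×10^5 + 6.260×10^5)/2 = 3.855×10^5 km.
At r₁ the circular-orbit speed is v₁ = √(μ/r₁) = 29.60 km/s.
Transfer-orbit speed at r₁ (vis-viva equation): v_p = √[μ(2/r₁ − 1/a_t)] = 37.72 km/s.
First burn Δv₁ = |v_p − v₁| = 8.120 km/s.
Circular speed at r₂: v₂ = √(μ/r₂) = 14.246 km/s.
Transfer-orbit speed at r₂: v_a = √[μ(2/r₂ − 1/a_t)] = 8.7370 km/s.
Second burn Δv₂ = |v₂ − v_a| = 5.509 km/s.
Δv = Δv₁ + Δv₂ = 8.120 + 5.509 = 13.63 km/s.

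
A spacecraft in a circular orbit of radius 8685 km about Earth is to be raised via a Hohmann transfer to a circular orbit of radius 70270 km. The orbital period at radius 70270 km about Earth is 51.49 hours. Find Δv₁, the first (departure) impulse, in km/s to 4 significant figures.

From Kepler's third law T² = 4π²r³/μ at r = 70270 km, T = 51.49 hours = 51.49 × 3600 s = 1.85364×10^5 s: μ = 4π²r³/T² = 3.98675×10^5 km³/s².
The Hohmann ellipse has a_t = (r₁ + r₂)/2 = 39477.5 km.
Circular speed at r = 8685 km: v_c = √(μ/r) = 6.775 km/s.
Transfer-orbit speed at the same r (vis-viva, a = a_t): v_t = √[μ(2/r − 1/a_t)] = 9.039 km/s.
Δv₁ = |v_t − v_c| = |9.039 − 6.775| = 2.264 km/s.

Δv₁ = 2.264 km/s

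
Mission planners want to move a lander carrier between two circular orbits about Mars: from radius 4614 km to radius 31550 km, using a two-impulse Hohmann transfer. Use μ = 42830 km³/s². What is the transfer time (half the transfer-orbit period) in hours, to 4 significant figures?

Transfer-ellipse semi-major axis a_t = (r₁ + r₂)/2 = (4614 + 31550)/2 = 18082 km.
By Kepler's third law the transfer-orbit period is T = 2π√(a_t³/μ), so t = T/2 = 36910 s.
Converting: 36910 s ÷ 3600 s/hour = 10.25 hours.

t = 10.25 hours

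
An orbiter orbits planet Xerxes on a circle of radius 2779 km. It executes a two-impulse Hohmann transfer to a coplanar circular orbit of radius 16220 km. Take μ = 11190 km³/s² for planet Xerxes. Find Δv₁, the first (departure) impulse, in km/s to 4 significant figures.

The Hohmann ellipse has a_t = (r₁ + r₂)/2 = 9499.5 km.
On the circular orbit at r = 2779 km, v_c = √(μ/r) = 2.00665 km/s.
Vis-viva on the transfer ellipse at r = 2779 km gives v_t = √[μ(2/r − 1/a_t)] = 2.62208 km/s.
Δv₁ = |v_t − v_c| = |2.62208 − 2.00665| = 0.6154 km/s.

Δv₁ = 0.6154 km/s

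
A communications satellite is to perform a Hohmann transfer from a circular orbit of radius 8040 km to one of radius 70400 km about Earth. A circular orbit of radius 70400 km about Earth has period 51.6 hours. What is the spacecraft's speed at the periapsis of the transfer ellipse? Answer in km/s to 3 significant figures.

v = 9.44 km/s

From Kepler's third law T² = 4π²r³/μ at r = 70400 km, T = 51.6 hours = 51.6 × 3600 s = 1.8576×10^5 s: μ = 4π²r³/T² = 3.99184×10^5 km³/s².
Transfer-ellipse semi-major axis a_t = (r₁ + r₂)/2 = (8040 + 70400)/2 = 39220 km.
The periapsis of the transfer ellipse is at r = 8040 km.
Applying v² = μ(2/r − 1/a_t): v = 9.440 km/s.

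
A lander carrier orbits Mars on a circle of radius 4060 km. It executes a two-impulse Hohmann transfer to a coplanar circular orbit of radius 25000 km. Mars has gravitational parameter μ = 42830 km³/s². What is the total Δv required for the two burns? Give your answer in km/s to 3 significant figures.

The Hohmann ellipse has a_t = (r₁ + r₂)/2 = 14530 km.
Circular speed at r₁: v₁ = √(μ/r₁) = √(42830/4060) = 3.248 km/s.
On the transfer ellipse at r₁, vis-viva equation gives v_p = √[μ(2/r₁ − 1/a_t)] = 4.260 km/s.
First burn Δv₁ = |v_p − v₁| = 1.012 km/s.
At r₂, v₂ = √(μ/r₂) = 1.3089 km/s.
Transfer-orbit speed at r₂: v_a = √[μ(2/r₂ − 1/a_t)] = 0.69189 km/s.
Second burn Δv₂ = |v₂ − v_a| = 0.6170 km/s.
Total Δv = Δv₁ + Δv₂ = 1.629 km/s.

Δv = 1.63 km/s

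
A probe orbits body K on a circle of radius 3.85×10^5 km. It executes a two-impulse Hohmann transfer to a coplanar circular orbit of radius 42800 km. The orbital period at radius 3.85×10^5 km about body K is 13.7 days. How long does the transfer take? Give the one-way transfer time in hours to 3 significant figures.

t = 68.1 hours

From Kepler's third law T² = 4π²r³/μ at r = 3.85×10^5 km, T = 13.7 days = 13.7 × 86400 s = 1.18368×10^6 s: μ = 4π²r³/T² = 1.60795×10^6 km³/s².
Semi-major axis of the transfer orbit: a_t = (3.850×10^5 + 42800)/2 = 2.139×10^5 km.
Transfer time t = π√(a_t³/μ) = π√((2.139×10^5)³ / 1.60795×10^6) = 2.451×10^5 s.
Converting: 2.451×10^5 s ÷ 3600 s/hour = 68.1 hours.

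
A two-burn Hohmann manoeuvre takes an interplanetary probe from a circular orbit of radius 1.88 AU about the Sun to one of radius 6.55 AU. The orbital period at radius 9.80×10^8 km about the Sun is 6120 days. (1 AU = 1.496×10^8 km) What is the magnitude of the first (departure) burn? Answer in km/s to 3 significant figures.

Δv₁ = 5.36 km/s

From Kepler's third law T² = 4π²r³/μ at r = 9.80×10^8 km, T = 6120 days = 6120 × 86400 s = 5.28768×10^8 s: μ = 4π²r³/T² = 1.32895×10^11 km³/s².
In km: r₁ = 1.88 × 1.496×10^8 = 2.81248×10^8 km; r₂ = 6.55 × 1.496×10^8 = 9.7988×10^8 km.
Transfer-ellipse semi-major axis a_t = (r₁ + r₂)/2 = (2.81248×10^8 + 9.7988×10^8)/2 = 6.30564×10^8 km.
On the circular orbit at r = 2.81248×10^8 km, v_c = √(μ/r) = 21.74 km/s.
Vis-viva on the transfer ellipse at r = 2.81248×10^8 km gives v_t = √[μ(2/r − 1/a_t)] = 27.10 km/s.
Δv₁ = |v_t − v_c| = |27.10 − 21.74| = 5.360 km/s.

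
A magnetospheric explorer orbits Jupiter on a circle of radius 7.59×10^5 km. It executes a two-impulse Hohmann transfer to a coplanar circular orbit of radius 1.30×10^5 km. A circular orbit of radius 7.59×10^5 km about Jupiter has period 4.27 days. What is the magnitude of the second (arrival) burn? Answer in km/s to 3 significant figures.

Δv₂ = 9.58 km/s

From Kepler's third law T² = 4π²r³/μ at r = 7.59×10^5 km, T = 4.27 days = 4.27 × 86400 s = 3.68928×10^5 s: μ = 4π²r³/T² = 1.26824×10^8 km³/s².
Semi-major axis of the transfer orbit: a_t = (7.590×10^5 + 1.300×10^5)/2 = 4.445×10^5 km.
On the circular orbit at r = 1.300×10^5 km, v_c = √(μ/r) = 31.23 km/s.
Vis-viva on the transfer ellipse at r = 1.300×10^5 km gives v_t = √[μ(2/r − 1/a_t)] = 40.81 km/s.
Δv₂ = |v_t − v_c| = |40.81 − 31.23| = 9.580 km/s.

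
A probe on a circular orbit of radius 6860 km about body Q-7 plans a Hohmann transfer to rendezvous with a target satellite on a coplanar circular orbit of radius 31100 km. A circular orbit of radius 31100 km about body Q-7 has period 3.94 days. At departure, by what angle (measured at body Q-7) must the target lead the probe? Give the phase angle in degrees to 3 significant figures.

From Kepler's third law T² = 4π²r³/μ at r = 31100 km, T = 3.94 days = 3.94 × 86400 s = 3.40416×10^5 s: μ = 4π²r³/T² = 10247.6 km³/s².
Semi-major axis of the transfer orbit: a_t = (6860 + 31100)/2 = 18980 km.
The half-period of the transfer ellipse is t = π√(a_t³/μ) = 81149 s.
The target's mean motion on its circular orbit is ω₂ = √(μ/r₂³) = 1.8457×10^-5 rad/s.
Angle swept by the target during transfer: ω₂·t = 1.4978 rad = 85.82°.
The probe traverses 180° on the transfer ellipse, so the target must lead by 180° − 85.82° = 94.2°.

φ = 94.2°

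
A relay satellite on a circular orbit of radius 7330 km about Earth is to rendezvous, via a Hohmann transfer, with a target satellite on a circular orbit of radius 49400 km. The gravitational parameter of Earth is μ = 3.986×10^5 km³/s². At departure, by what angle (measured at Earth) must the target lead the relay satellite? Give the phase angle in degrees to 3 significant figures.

φ = 102°

The Hohmann ellipse has a_t = (r₁ + r₂)/2 = 28365 km.
The half-period of the transfer ellipse is t = π√(a_t³/μ) = 23770 s.
Target angular speed ω₂ = √(μ/r₂³) = 5.750×10^-5 rad/s.
Angle swept by the target during transfer: ω₂·t = 1.367 rad = 78.32°.
The relay satellite traverses 180° on the transfer ellipse, so the target must lead by 180° − 78.32° = 102°.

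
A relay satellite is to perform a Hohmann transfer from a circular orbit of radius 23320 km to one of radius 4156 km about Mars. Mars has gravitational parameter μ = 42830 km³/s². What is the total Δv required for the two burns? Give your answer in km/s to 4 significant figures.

The Hohmann ellipse has a_t = (r₁ + r₂)/2 = 13738 km.
Circular speed at r₁: v₁ = √(μ/r₁) = √(42830/23320) = 1.3552 km/s.
Transfer-orbit speed at r₁ (vis-viva): v_a = √[μ(2/r₁ − 1/a_t)] = 0.74539 km/s.
First burn Δv₁ = |v_a − v₁| = 0.6098 km/s.
Circular speed at r₂: v₂ = √(μ/r₂) = 3.2102 km/s.
Transfer-orbit speed at r₂: v_p = √[μ(2/r₂ − 1/a_t)] = 4.1825 km/s.
Second burn Δv₂ = |v₂ − v_p| = 0.9723 km/s.
Total Δv = Δv₁ + Δv₂ = 1.582 km/s.

Δv = 1.582 km/s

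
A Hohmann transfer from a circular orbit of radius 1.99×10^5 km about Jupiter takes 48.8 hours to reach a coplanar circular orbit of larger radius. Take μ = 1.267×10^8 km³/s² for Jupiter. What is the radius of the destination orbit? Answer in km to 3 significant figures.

Transfer time t = 48.8 hours = 1.7568×10^5 s, and t = π√(a_t³/μ).
So a_t = (μ t²/π²)^(1/3) = (1.267×10^8 × (1.7568×10^5)² / π²)^(1/3) = 7.3447×10^5 km.
Since a_t = (r₁ + r₂)/2, r₂ = 2a_t − r₁ = 2×7.3447×10^5 − 1.990×10^5 = 1.26994×10^6 km.

r₂ = 1.27×10^6 km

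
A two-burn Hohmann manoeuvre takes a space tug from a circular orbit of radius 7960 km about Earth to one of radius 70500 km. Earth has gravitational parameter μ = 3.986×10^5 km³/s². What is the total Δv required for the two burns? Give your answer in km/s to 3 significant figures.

Semi-major axis of the transfer orbit: a_t = (7960 + 70500)/2 = 39230 km.
Circular speed at r₁: v₁ = √(μ/r₁) = √(3.986×10^5/7960) = 7.076 km/s.
Transfer-orbit speed at r₁ (vis-viva): v_p = √[μ(2/r₁ − 1/a_t)] = 9.486 km/s.
First burn Δv₁ = |v_p − v₁| = 2.410 km/s.
Circular speed at r₂: v₂ = √(μ/r₂) = 2.378 km/s.
Transfer-orbit speed at r₂: v_a = √[μ(2/r₂ − 1/a_t)] = 1.071 km/s.
Second burn Δv₂ = |v₂ − v_a| = 1.307 km/s.
Total Δv = Δv₁ + Δv₂ = 3.717 km/s.

Δv = 3.72 km/s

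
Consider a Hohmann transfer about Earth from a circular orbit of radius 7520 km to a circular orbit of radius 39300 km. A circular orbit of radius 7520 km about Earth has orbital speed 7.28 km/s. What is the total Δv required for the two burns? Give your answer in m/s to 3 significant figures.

From the circular-orbit relation v² = μ/r at r = 7520 km: μ = v²r = (7.28)² × 7520 = 3.98548×10^5 km³/s².
Semi-major axis of the transfer orbit: a_t = (7520 + 39300)/2 = 23410 km.
At r₁ the circular-orbit speed is v₁ = √(μ/r₁) = 7.2800 km/s.
Transfer-orbit speed at r₁ (v² = μ(2/r − 1/a)): v_p = √[μ(2/r₁ − 1/a_t)] = 9.4325 km/s.
First burn Δv₁ = |v_p − v₁| = 2.1525 km/s.
Circular speed at r₂: v₂ = √(μ/r₂) = 3.1845 km/s.
Transfer-orbit speed at r₂: v_a = √[μ(2/r₂ − 1/a_t)] = 1.8049 km/s.
Second burn Δv₂ = |v₂ − v_a| = 1.3796 km/s.
Total Δv = Δv₁ + Δv₂ = 3.532 km/s.

Δv = 3530 m/s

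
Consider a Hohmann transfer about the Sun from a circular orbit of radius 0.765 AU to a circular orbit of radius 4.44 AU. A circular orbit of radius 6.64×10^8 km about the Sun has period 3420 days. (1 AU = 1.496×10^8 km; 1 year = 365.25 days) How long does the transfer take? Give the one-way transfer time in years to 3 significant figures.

t = 2.10 years

From Kepler's third law T² = 4π²r³/μ at r = 6.64×10^8 km, T = 3420 days = 3420 × 86400 s = 2.95488×10^8 s: μ = 4π²r³/T² = 1.32368×10^11 km³/s².
In km: r₁ = 0.765 × 1.496×10^8 = 1.14444×10^8 km; r₂ = 4.44 × 1.496×10^8 = 6.64224×10^8 km.
The Hohmann ellipse has a_t = (r₁ + r₂)/2 = 3.89334×10^8 km.
By Kepler's third law the transfer-orbit period is T = 2π√(a_t³/μ), so t = T/2 = 6.633×10^7 s.
Converting: 6.633×10^7 s ÷ 3.15576×10^7 s/year (365.25 × 86400) = 2.10 years.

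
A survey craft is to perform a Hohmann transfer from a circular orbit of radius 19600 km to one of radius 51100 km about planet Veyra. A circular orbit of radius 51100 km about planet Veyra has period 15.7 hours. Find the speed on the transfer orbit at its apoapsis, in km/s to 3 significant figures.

v = 4.23 km/s

From Kepler's third law T² = 4π²r³/μ at r = 51100 km, T = 15.7 hours = 15.7 × 3600 s = 56520 s: μ = 4π²r³/T² = 1.64899×10^6 km³/s².
The Hohmann ellipse has a_t = (r₁ + r₂)/2 = 35350 km.
At apoapsis, r = 51100 km.
Vis-viva: v = √[μ(2/r − 1/a_t)] = √[1.64899×10^6 × (2/51100 − 1/35350)] = 4.230 km/s.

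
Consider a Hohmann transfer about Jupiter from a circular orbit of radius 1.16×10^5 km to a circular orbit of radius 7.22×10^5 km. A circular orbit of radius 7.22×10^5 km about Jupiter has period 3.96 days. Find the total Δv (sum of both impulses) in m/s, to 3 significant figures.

Δv = 16600 m/s

From Kepler's third law T² = 4π²r³/μ at r = 7.22×10^5 km, T = 3.96 days = 3.96 × 86400 s = 3.42144×10^5 s: μ = 4π²r³/T² = 1.26927×10^8 km³/s².
Semi-major axis of the transfer orbit: a_t = (1.160×10^5 + 7.220×10^5)/2 = 4.190×10^5 km.
Circular speed at r₁: v₁ = √(μ/r₁) = √(1.26927×10^8/1.160×10^5) = 33.079 km/s.
On the transfer ellipse at r₁, vis-viva equation gives v_p = √[μ(2/r₁ − 1/a_t)] = 43.422 km/s.
First burn Δv₁ = |v_p − v₁| = 10.343 km/s.
Circular speed at r₂: v₂ = √(μ/r₂) = 13.2589 km/s.
Transfer-orbit speed at r₂: v_a = √[μ(2/r₂ − 1/a_t)] = 6.97638 km/s.
Second burn Δv₂ = |v₂ − v_a| = 6.2825 km/s.
Total Δv = Δv₁ + Δv₂ = 16.63 km/s.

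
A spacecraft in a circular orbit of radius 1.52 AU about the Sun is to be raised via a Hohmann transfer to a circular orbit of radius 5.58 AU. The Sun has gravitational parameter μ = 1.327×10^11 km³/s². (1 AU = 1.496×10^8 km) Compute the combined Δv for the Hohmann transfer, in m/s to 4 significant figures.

Δv = 10490 m/s

In km: r₁ = 1.52 × 1.496×10^8 = 2.27392×10^8 km; r₂ = 5.58 × 1.496×10^8 = 8.34768×10^8 km.
Transfer-ellipse semi-major axis a_t = (r₁ + r₂)/2 = (2.27392×10^8 + 8.34768×10^8)/2 = 5.3108×10^8 km.
At r₁ the circular-orbit speed is v₁ = √(μ/r₁) = 24.1573 km/s.
Transfer-orbit speed at r₁ (vis-viva): v_p = √[μ(2/r₁ − 1/a_t)] = 30.2866 km/s.
First burn Δv₁ = |v_p − v₁| = 6.129 km/s.
Circular speed at r₂: v₂ = √(μ/r₂) = 12.608 km/s.
Transfer-orbit speed at r₂: v_a = √[μ(2/r₂ − 1/a_t)] = 8.2501 km/s.
Second burn Δv₂ = |v₂ − v_a| = 4.358 km/s.
Δv = Δv₁ + Δv₂ = 6.129 + 4.358 = 10.49 km/s.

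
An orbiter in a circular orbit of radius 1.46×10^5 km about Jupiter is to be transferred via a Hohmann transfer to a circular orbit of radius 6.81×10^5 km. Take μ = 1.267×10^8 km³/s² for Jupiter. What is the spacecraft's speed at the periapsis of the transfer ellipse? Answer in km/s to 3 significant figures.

v = 37.8 km/s

Semi-major axis of the transfer orbit: a_t = (1.460×10^5 + 6.810×10^5)/2 = 4.135×10^5 km.
At periapsis, r = 1.460×10^5 km.
Vis-viva: v = √[μ(2/r − 1/a_t)] = √[1.267×10^8 × (2/1.460×10^5 − 1/4.135×10^5)] = 37.80 km/s.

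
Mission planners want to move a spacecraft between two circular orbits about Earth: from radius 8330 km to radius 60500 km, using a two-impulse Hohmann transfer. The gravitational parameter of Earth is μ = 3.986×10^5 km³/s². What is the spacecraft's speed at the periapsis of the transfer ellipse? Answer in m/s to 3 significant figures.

The Hohmann ellipse has a_t = (r₁ + r₂)/2 = 34415 km.
At periapsis, r = 8330 km.
From the vis-viva equation, v = √[μ(2/r − 1/a_t)] = 9.172 km/s.

v = 9170 m/s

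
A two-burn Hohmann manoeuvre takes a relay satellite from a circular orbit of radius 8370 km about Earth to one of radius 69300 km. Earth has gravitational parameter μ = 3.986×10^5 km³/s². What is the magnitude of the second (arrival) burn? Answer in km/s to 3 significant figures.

Δv₂ = 1.28 km/s

Semi-major axis of the transfer orbit: a_t = (8370 + 69300)/2 = 38835 km.
Circular speed at r = 69300 km: v_c = √(μ/r) = 2.398 km/s.
Vis-viva on the transfer ellipse at r = 69300 km gives v_t = √[μ(2/r − 1/a_t)] = 1.113 km/s.
Δv₂ = |v_t − v_c| = |1.113 − 2.398| = 1.285 km/s.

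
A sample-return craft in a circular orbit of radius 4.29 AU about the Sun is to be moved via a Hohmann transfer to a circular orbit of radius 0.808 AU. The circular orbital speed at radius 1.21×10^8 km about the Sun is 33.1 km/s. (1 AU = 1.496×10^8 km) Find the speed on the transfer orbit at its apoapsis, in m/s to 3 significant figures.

From the circular-orbit relation v² = μ/r at r = 1.21×10^8 km: μ = v²r = (33.1)² × 1.21×10^8 = 1.32569×10^11 km³/s².
In km: r₁ = 4.29 × 1.496×10^8 = 6.41784×10^8 km; r₂ = 0.808 × 1.496×10^8 = 1.208768×10^8 km.
Semi-major axis of the transfer orbit: a_t = (6.41784×10^8 + 1.208768×10^8)/2 = 3.813304×10^8 km.
At apoapsis, r = 6.41784×10^8 km.
From the vis-viva equation, v = √[μ(2/r − 1/a_t)] = 8.092 km/s.

v = 8090 m/s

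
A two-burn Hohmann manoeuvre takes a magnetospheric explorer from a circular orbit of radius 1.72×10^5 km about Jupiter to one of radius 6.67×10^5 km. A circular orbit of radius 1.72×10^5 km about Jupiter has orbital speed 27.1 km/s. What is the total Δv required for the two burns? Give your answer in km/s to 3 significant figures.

From the circular-orbit relation v² = μ/r at r = 1.72×10^5 km: μ = v²r = (27.1)² × 1.72×10^5 = 1.26319×10^8 km³/s².
Semi-major axis of the transfer orbit: a_t = (1.720×10^5 + 6.670×10^5)/2 = 4.195×10^5 km.
Circular speed at r₁: v₁ = √(μ/r₁) = √(1.26319×10^8/1.720×10^5) = 27.100 km/s.
Transfer-orbit speed at r₁ (vis-viva equation): v_p = √[μ(2/r₁ − 1/a_t)] = 34.172 km/s.
First burn Δv₁ = |v_p − v₁| = 7.072 km/s.
Circular speed at r₂: v₂ = √(μ/r₂) = 13.762 km/s.
Transfer-orbit speed at r₂: v_a = √[μ(2/r₂ − 1/a_t)] = 8.8119 km/s.
Second burn Δv₂ = |v₂ − v_a| = 4.950 km/s.
Total Δv = Δv₁ + Δv₂ = 12.02 km/s.

Δv = 12.0 km/s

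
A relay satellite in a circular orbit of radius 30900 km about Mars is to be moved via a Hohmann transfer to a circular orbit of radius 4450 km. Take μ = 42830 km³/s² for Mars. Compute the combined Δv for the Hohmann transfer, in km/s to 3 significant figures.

Transfer-ellipse semi-major axis a_t = (r₁ + r₂)/2 = (30900 + 4450)/2 = 17675 km.
Circular speed at r₁: v₁ = √(μ/r₁) = √(42830/30900) = 1.1773 km/s.
Transfer-orbit speed at r₁ (v² = μ(2/r − 1/a)): v_a = √[μ(2/r₁ − 1/a_t)] = 0.59074 km/s.
First burn Δv₁ = |v_a − v₁| = 0.5866 km/s.
At r₂, v₂ = √(μ/r₂) = 3.1024 km/s.
Transfer-orbit speed at r₂: v_p = √[μ(2/r₂ − 1/a_t)] = 4.1020 km/s.
Second burn Δv₂ = |v₂ − v_p| = 0.9996 km/s.
Δv = Δv₁ + Δv₂ = 0.5866 + 0.9996 = 1.586 km/s.

Δv = 1.59 km/s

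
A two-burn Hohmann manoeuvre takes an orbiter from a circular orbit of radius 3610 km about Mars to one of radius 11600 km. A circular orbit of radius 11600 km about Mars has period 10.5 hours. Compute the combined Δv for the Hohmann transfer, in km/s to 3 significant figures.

Δv = 1.41 km/s

From Kepler's third law T² = 4π²r³/μ at r = 11600 km, T = 10.5 hours = 10.5 × 3600 s = 37800 s: μ = 4π²r³/T² = 43127.1 km³/s².
Transfer-ellipse semi-major axis a_t = (r₁ + r₂)/2 = (3610 + 11600)/2 = 7605 km.
Circular speed at r₁: v₁ = √(μ/r₁) = √(43127.1/3610) = 3.4564 km/s.
Transfer-orbit speed at r₁ (v² = μ(2/r − 1/a)): v_p = √[μ(2/r₁ − 1/a_t)] = 4.2688 km/s.
First burn Δv₁ = |v_p − v₁| = 0.8124 km/s.
Circular speed at r₂: v₂ = √(μ/r₂) = 1.9282 km/s.
Transfer-orbit speed at r₂: v_a = √[μ(2/r₂ − 1/a_t)] = 1.3285 km/s.
Second burn Δv₂ = |v₂ − v_a| = 0.5997 km/s.
Δv = Δv₁ + Δv₂ = 0.8124 + 0.5997 = 1.412 km/s.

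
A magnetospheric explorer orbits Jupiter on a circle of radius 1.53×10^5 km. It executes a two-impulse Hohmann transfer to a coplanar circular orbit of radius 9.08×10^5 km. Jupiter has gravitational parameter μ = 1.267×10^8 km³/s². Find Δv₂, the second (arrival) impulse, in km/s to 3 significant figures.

Δv₂ = 5.47 km/s

Semi-major axis of the transfer orbit: a_t = (1.530×10^5 + 9.080×10^5)/2 = 5.305×10^5 km.
On the circular orbit at r = 9.080×10^5 km, v_c = √(μ/r) = 11.813 km/s.
Transfer-orbit speed at the same r (vis-viva, a = a_t): v_t = √[μ(2/r − 1/a_t)] = 6.3438 km/s.
Δv₂ = |v_t − v_c| = |6.3438 − 11.813| = 5.469 km/s.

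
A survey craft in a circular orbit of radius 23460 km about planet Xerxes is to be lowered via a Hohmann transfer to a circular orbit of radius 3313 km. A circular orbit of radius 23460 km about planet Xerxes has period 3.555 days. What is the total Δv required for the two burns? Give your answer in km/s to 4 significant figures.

From Kepler's third law T² = 4π²r³/μ at r = 23460 km, T = 3.555 days = 3.555 × 86400 s = 3.07152×10^5 s: μ = 4π²r³/T² = 5403.03 km³/s².
Semi-major axis of the transfer orbit: a_t = (23460 + 3313)/2 = 13386.5 km.
At r₁ the circular-orbit speed is v₁ = √(μ/r₁) = 0.4799 km/s.
Transfer-orbit speed at r₁ (vis-viva equation): v_a = √[μ(2/r₁ − 1/a_t)] = 0.2387 km/s.
First burn Δv₁ = |v_a − v₁| = 0.2412 km/s.
Circular speed at r₂: v₂ = √(μ/r₂) = 1.27705 km/s.
Transfer-orbit speed at r₂: v_p = √[μ(2/r₂ − 1/a_t)] = 1.69059 km/s.
Second burn Δv₂ = |v₂ − v_p| = 0.4135 km/s.
Total Δv = Δv₁ + Δv₂ = 0.6547 km/s.

Δv = 0.6547 km/s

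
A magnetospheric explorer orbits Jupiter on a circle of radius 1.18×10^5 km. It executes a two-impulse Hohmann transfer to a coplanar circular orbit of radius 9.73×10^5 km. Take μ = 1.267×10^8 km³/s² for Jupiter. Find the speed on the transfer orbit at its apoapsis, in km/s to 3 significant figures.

v = 5.31 km/s

Transfer-ellipse semi-major axis a_t = (r₁ + r₂)/2 = (1.180×10^5 + 9.730×10^5)/2 = 5.455×10^5 km.
At apoapsis, r = 9.730×10^5 km.
Applying v² = μ(2/r − 1/a_t): v = 5.307 km/s.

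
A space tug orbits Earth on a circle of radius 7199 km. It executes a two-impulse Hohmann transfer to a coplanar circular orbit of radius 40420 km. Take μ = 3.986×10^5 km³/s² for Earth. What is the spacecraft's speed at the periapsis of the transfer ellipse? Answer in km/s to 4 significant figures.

v = 9.695 km/s

The Hohmann ellipse has a_t = (r₁ + r₂)/2 = 23809.5 km.
The periapsis of the transfer ellipse is at r = 7199 km.
Applying v² = μ(2/r − 1/a_t): v = 9.695 km/s.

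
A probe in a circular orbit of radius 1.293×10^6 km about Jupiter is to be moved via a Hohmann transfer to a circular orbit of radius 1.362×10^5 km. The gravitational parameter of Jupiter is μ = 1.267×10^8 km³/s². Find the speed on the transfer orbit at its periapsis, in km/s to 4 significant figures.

Transfer-ellipse semi-major axis a_t = (r₁ + r₂)/2 = (1.293×10^6 + 1.362×10^5)/2 = 7.146×10^5 km.
The periapsis of the transfer ellipse is at r = 1.362×10^5 km.
Vis-viva: v = √[μ(2/r − 1/a_t)] = √[1.267×10^8 × (2/1.362×10^5 − 1/7.146×10^5)] = 41.03 km/s.

v = 41.03 km/s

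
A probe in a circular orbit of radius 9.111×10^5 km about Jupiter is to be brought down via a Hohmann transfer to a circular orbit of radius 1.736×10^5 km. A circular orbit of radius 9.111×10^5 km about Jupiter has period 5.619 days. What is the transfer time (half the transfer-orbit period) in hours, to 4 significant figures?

From Kepler's third law T² = 4π²r³/μ at r = 9.111×10^5 km, T = 5.619 days = 5.619 × 86400 s = 4.854816×10^5 s: μ = 4π²r³/T² = 1.26681×10^8 km³/s².
The Hohmann ellipse has a_t = (r₁ + r₂)/2 = 5.4235×10^5 km.
By Kepler's third law the transfer-orbit period is T = 2π√(a_t³/μ), so t = T/2 = 1.115×10^5 s.
Converting: 1.115×10^5 s ÷ 3600 s/hour = 30.97 hours.

t = 30.97 hours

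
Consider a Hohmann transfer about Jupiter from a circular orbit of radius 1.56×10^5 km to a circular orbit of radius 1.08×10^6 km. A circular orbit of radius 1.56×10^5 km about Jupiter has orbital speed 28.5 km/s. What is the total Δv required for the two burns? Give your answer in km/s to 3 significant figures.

Δv = 14.6 km/s

From the circular-orbit relation v² = μ/r at r = 1.56×10^5 km: μ = v²r = (28.5)² × 1.56×10^5 = 1.26711×10^8 km³/s².
Semi-major axis of the transfer orbit: a_t = (1.560×10^5 + 1.080×10^6)/2 = 6.180×10^5 km.
Circular speed at r₁: v₁ = √(μ/r₁) = √(1.26711×10^8/1.560×10^5) = 28.500 km/s.
Transfer-orbit speed at r₁ (vis-viva): v_p = √[μ(2/r₁ − 1/a_t)] = 37.676 km/s.
First burn Δv₁ = |v_p − v₁| = 9.176 km/s.
Circular speed at r₂: v₂ = √(μ/r₂) = 10.832 km/s.
Transfer-orbit speed at r₂: v_a = √[μ(2/r₂ − 1/a_t)] = 5.4421 km/s.
Second burn Δv₂ = |v₂ − v_a| = 5.390 km/s.
Δv = Δv₁ + Δv₂ = 9.176 + 5.390 = 14.57 km/s.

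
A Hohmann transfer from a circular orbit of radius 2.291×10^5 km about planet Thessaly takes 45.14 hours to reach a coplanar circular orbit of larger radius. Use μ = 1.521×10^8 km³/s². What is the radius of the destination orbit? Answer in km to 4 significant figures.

Transfer time t = 45.14 hours = 1.62504×10^5 s, and t = π√(a_t³/μ).
So a_t = (μ t²/π²)^(1/3) = (1.521×10^8 × (1.62504×10^5)² / π²)^(1/3) = 7.4106×10^5 km.
Since a_t = (r₁ + r₂)/2, r₂ = 2a_t − r₁ = 2×7.4106×10^5 − 2.291×10^5 = 1.25302×10^6 km.

r₂ = 1.253×10^6 km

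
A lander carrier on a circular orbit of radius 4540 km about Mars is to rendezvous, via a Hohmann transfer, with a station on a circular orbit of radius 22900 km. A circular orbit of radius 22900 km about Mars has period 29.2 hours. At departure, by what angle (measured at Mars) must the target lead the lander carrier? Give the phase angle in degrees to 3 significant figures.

From Kepler's third law T² = 4π²r³/μ at r = 22900 km, T = 29.2 hours = 29.2 × 3600 s = 1.0512×10^5 s: μ = 4π²r³/T² = 42903.8 km³/s².
The Hohmann ellipse has a_t = (r₁ + r₂)/2 = 13720 km.
The half-period of the transfer ellipse is t = π√(a_t³/μ) = 24374 s.
Target angular speed ω₂ = √(μ/r₂³) = 5.9772×10^-5 rad/s.
Angle swept by the target during transfer: ω₂·t = 1.4569 rad = 83.47°.
The lander carrier traverses 180° on the transfer ellipse, so the target must lead by 180° − 83.47° = 96.5°.

φ = 96.5°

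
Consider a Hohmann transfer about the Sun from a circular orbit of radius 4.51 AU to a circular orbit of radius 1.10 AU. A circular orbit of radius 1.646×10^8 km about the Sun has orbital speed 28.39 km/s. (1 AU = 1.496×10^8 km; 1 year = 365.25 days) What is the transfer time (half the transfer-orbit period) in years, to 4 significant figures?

From the circular-orbit relation v² = μ/r at r = 1.646×10^8 km: μ = v²r = (28.39)² × 1.646×10^8 = 1.32666×10^11 km³/s².
In km: r₁ = 4.51 × 1.496×10^8 = 6.74696×10^8 km; r₂ = 1.10 × 1.496×10^8 = 1.6456×10^8 km.
Semi-major axis of the transfer orbit: a_t = (6.74696×10^8 + 1.6456×10^8)/2 = 4.19628×10^8 km.
Transfer time t = π√(a_t³/μ) = π√((4.19628×10^8)³ / 1.32666×10^11) = 7.414×10^7 s.
Converting: 7.414×10^7 s ÷ 3.15576×10^7 s/year (365.25 × 86400) = 2.349 years.

t = 2.349 years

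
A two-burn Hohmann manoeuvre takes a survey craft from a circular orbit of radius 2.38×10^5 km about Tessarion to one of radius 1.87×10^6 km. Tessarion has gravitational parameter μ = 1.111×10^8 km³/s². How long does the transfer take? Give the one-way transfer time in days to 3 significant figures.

The Hohmann ellipse has a_t = (r₁ + r₂)/2 = 1.054×10^6 km.
Half the transfer-orbit period gives t = π√(a_t³/μ) = 3.225×10^5 s.
Converting: 3.225×10^5 s ÷ 86400 s/day = 3.73 days.

t = 3.73 days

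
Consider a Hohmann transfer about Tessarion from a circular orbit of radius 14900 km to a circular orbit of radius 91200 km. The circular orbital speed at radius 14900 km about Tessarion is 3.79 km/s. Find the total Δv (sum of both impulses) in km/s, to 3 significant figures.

Δv = 1.90 km/s

From the circular-orbit relation v² = μ/r at r = 14900 km: μ = v²r = (3.79)² × 14900 = 2.14025×10^5 km³/s².
Transfer-ellipse semi-major axis a_t = (r₁ + r₂)/2 = (14900 + 91200)/2 = 53050 km.
Circular speed at r₁: v₁ = √(μ/r₁) = √(2.14025×10^5/14900) = 3.790 km/s.
On the transfer ellipse at r₁, vis-viva gives v_p = √[μ(2/r₁ − 1/a_t)] = 4.969 km/s.
First burn Δv₁ = |v_p − v₁| = 1.179 km/s.
At r₂, v₂ = √(μ/r₂) = 1.5319 km/s.
Transfer-orbit speed at r₂: v_a = √[μ(2/r₂ − 1/a_t)] = 0.81187 km/s.
Second burn Δv₂ = |v₂ − v_a| = 0.7200 km/s.
Total Δv = Δv₁ + Δv₂ = 1.899 km/s.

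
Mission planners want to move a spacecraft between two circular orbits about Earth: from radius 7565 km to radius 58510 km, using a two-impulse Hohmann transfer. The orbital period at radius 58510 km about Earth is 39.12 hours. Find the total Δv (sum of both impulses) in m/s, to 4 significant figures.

From Kepler's third law T² = 4π²r³/μ at r = 58510 km, T = 39.12 hours = 39.12 × 3600 s = 1.40832×10^5 s: μ = 4π²r³/T² = 3.98701×10^5 km³/s².
Semi-major axis of the transfer orbit: a_t = (7565 + 58510)/2 = 33037.5 km.
Circular speed at r₁: v₁ = √(μ/r₁) = √(3.98701×10^5/7565) = 7.2597 km/s.
On the transfer ellipse at r₁, vis-viva equation gives v_p = √[μ(2/r₁ − 1/a_t)] = 9.6612 km/s.
First burn Δv₁ = |v_p − v₁| = 2.4015 km/s.
Circular speed at r₂: v₂ = √(μ/r₂) = 2.6104 km/s.
Transfer-orbit speed at r₂: v_a = √[μ(2/r₂ − 1/a_t)] = 1.2491 km/s.
Second burn Δv₂ = |v₂ − v_a| = 1.3613 km/s.
Δv = Δv₁ + Δv₂ = 2.4015 + 1.3613 = 3.763 km/s.

Δv = 3763 m/s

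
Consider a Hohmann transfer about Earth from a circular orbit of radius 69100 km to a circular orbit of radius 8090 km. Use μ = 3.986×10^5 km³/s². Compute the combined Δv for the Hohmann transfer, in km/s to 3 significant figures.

Δv = 3.68 km/s

Transfer-ellipse semi-major axis a_t = (r₁ + r₂)/2 = (69100 + 8090)/2 = 38595 km.
At r₁ the circular-orbit speed is v₁ = √(μ/r₁) = 2.402 km/s.
On the transfer ellipse at r₁, v² = μ(2/r − 1/a) gives v_a = √[μ(2/r₁ − 1/a_t)] = 1.100 km/s.
First burn Δv₁ = |v_a − v₁| = 1.302 km/s.
At r₂, v₂ = √(μ/r₂) = 7.019 km/s.
Transfer-orbit speed at r₂: v_p = √[μ(2/r₂ − 1/a_t)] = 9.392 km/s.
Second burn Δv₂ = |v₂ − v_p| = 2.373 km/s.
Total Δv = Δv₁ + Δv₂ = 3.675 km/s.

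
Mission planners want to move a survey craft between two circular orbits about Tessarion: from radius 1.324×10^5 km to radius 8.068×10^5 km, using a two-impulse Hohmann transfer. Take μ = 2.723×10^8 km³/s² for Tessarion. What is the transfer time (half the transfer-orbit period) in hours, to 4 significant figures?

Semi-major axis of the transfer orbit: a_t = (1.324×10^5 + 8.068×10^5)/2 = 4.696×10^5 km.
By Kepler's third law the transfer-orbit period is T = 2π√(a_t³/μ), so t = T/2 = 61270 s.
Converting: 61270 s ÷ 3600 s/hour = 17.02 hours.

t = 17.02 hours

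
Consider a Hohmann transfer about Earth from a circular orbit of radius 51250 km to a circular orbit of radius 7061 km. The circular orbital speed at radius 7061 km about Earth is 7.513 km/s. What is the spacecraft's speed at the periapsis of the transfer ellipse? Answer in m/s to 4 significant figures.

From the circular-orbit relation v² = μ/r at r = 7061 km: μ = v²r = (7.513)² × 7061 = 3.98559×10^5 km³/s².
Transfer-ellipse semi-major axis a_t = (r₁ + r₂)/2 = (51250 + 7061)/2 = 29155.5 km.
The periapsis of the transfer ellipse is at r = 7061 km.
From the vis-viva equation, v = √[μ(2/r − 1/a_t)] = 9.961 km/s.

v = 9961 m/s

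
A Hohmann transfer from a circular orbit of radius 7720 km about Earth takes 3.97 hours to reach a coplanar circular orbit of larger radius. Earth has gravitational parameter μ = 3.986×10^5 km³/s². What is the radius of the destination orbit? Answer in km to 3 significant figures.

Transfer time t = 3.97 hours = 14292 s, and t = π√(a_t³/μ).
So a_t = (μ t²/π²)^(1/3) = (3.986×10^5 × (14292)² / π²)^(1/3) = 20206 km.
Since a_t = (r₁ + r₂)/2, r₂ = 2a_t − r₁ = 2×20206 − 7720 = 32692 km.

r₂ = 32700 km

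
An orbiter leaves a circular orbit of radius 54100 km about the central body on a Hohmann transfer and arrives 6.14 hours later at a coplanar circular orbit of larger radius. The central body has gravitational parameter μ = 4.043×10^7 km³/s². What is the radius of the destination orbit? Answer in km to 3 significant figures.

r₂ = 1.98×10^5 km

Transfer time t = 6.14 hours = 22104 s, and t = π√(a_t³/μ).
So a_t = (μ t²/π²)^(1/3) = (4.043×10^7 × (22104)² / π²)^(1/3) = 1.2602×10^5 km.
Since a_t = (r₁ + r₂)/2, r₂ = 2a_t − r₁ = 2×1.2602×10^5 − 54100 = 1.9794×10^5 km.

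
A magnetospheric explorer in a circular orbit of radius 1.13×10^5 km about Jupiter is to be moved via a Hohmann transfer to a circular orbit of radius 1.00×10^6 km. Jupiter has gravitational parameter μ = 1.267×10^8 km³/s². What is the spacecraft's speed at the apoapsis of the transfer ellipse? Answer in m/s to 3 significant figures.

v = 5070 m/s

Semi-major axis of the transfer orbit: a_t = (1.130×10^5 + 1.000×10^6)/2 = 5.565×10^5 km.
At apoapsis, r = 1.000×10^6 km.
Vis-viva: v = √[μ(2/r − 1/a_t)] = √[1.267×10^8 × (2/1.000×10^6 − 1/5.565×10^5)] = 5.072 km/s.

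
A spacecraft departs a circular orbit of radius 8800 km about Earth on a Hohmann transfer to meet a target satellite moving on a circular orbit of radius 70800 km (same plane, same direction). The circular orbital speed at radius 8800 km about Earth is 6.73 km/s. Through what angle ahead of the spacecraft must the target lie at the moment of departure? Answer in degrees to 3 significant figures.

From the circular-orbit relation v² = μ/r at r = 8800 km: μ = v²r = (6.73)² × 8800 = 3.98578×10^5 km³/s².
Semi-major axis of the transfer orbit: a_t = (8800 + 70800)/2 = 39800 km.
The half-period of the transfer ellipse is t = π√(a_t³/μ) = 39511 s.
Target angular speed ω₂ = √(μ/r₂³) = 3.3512×10^-5 rad/s.
Angle swept by the target during transfer: ω₂·t = 1.3241 rad = 75.87°.
Arrival is 180° from departure on the ellipse, so φ = 180° − 75.87° = 104°.

φ = 104°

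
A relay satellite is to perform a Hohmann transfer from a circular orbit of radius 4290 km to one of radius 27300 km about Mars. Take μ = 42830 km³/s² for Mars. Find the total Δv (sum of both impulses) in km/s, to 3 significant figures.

Transfer-ellipse semi-major axis a_t = (r₁ + r₂)/2 = (4290 + 27300)/2 = 15795 km.
Circular speed at r₁: v₁ = √(μ/r₁) = √(42830/4290) = 3.1597 km/s.
Transfer-orbit speed at r₁ (vis-viva equation): v_p = √[μ(2/r₁ − 1/a_t)] = 4.1540 km/s.
First burn Δv₁ = |v_p − v₁| = 0.9943 km/s.
Circular speed at r₂: v₂ = √(μ/r₂) = 1.25254 km/s.
Transfer-orbit speed at r₂: v_a = √[μ(2/r₂ − 1/a_t)] = 0.652772 km/s.
Second burn Δv₂ = |v₂ − v_a| = 0.5998 km/s.
Total Δv = Δv₁ + Δv₂ = 1.594 km/s.

Δv = 1.59 km/s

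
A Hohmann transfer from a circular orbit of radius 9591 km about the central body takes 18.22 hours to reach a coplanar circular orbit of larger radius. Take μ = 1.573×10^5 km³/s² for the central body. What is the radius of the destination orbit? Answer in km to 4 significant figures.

r₂ = 72270 km

Transfer time t = 18.22 hours = 65592 s, and t = π√(a_t³/μ).
So a_t = (μ t²/π²)^(1/3) = (1.573×10^5 × (65592)² / π²)^(1/3) = 40930 km.
Since a_t = (r₁ + r₂)/2, r₂ = 2a_t − r₁ = 2×40930 − 9591 = 72269 km.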